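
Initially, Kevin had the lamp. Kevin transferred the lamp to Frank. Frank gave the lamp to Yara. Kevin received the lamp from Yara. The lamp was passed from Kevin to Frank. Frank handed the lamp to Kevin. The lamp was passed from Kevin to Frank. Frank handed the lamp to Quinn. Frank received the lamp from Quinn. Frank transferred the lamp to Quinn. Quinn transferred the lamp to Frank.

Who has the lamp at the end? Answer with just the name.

Tracking the lamp through each event:
Start: Kevin has the lamp.
After event 1: Frank has the lamp.
After event 2: Yara has the lamp.
After event 3: Kevin has the lamp.
After event 4: Frank has the lamp.
After event 5: Kevin has the lamp.
After event 6: Frank has the lamp.
After event 7: Quinn has the lamp.
After event 8: Frank has the lamp.
After event 9: Quinn has the lamp.
After event 10: Frank has the lamp.

Answer: Frank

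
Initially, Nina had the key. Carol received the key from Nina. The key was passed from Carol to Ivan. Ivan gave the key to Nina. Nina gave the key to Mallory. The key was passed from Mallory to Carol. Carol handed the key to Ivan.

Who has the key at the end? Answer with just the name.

Answer: Ivan

Derivation:
Tracking the key through each event:
Start: Nina has the key.
After event 1: Carol has the key.
After event 2: Ivan has the key.
After event 3: Nina has the key.
After event 4: Mallory has the key.
After event 5: Carol has the key.
After event 6: Ivan has the key.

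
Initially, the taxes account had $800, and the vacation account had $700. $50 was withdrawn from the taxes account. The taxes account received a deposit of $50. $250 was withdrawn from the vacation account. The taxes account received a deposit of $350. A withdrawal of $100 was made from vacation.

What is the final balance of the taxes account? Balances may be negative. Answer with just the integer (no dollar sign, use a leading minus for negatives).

Answer: 1150

Derivation:
Tracking account balances step by step:
Start: taxes=800, vacation=700
Event 1 (withdraw 50 from taxes): taxes: 800 - 50 = 750. Balances: taxes=750, vacation=700
Event 2 (deposit 50 to taxes): taxes: 750 + 50 = 800. Balances: taxes=800, vacation=700
Event 3 (withdraw 250 from vacation): vacation: 700 - 250 = 450. Balances: taxes=800, vacation=450
Event 4 (deposit 350 to taxes): taxes: 800 + 350 = 1150. Balances: taxes=1150, vacation=450
Event 5 (withdraw 100 from vacation): vacation: 450 - 100 = 350. Balances: taxes=1150, vacation=350

Final balance of taxes: 1150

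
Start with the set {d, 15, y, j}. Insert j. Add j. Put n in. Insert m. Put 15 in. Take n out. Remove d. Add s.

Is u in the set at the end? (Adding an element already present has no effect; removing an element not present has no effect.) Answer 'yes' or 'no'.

Tracking the set through each operation:
Start: {15, d, j, y}
Event 1 (add j): already present, no change. Set: {15, d, j, y}
Event 2 (add j): already present, no change. Set: {15, d, j, y}
Event 3 (add n): added. Set: {15, d, j, n, y}
Event 4 (add m): added. Set: {15, d, j, m, n, y}
Event 5 (add 15): already present, no change. Set: {15, d, j, m, n, y}
Event 6 (remove n): removed. Set: {15, d, j, m, y}
Event 7 (remove d): removed. Set: {15, j, m, y}
Event 8 (add s): added. Set: {15, j, m, s, y}

Final set: {15, j, m, s, y} (size 5)
u is NOT in the final set.

Answer: no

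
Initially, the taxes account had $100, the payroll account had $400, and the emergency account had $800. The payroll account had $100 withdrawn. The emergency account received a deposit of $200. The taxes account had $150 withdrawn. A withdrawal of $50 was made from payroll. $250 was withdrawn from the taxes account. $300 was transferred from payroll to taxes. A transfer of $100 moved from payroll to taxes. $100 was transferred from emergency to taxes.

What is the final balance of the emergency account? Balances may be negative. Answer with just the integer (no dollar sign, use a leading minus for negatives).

Tracking account balances step by step:
Start: taxes=100, payroll=400, emergency=800
Event 1 (withdraw 100 from payroll): payroll: 400 - 100 = 300. Balances: taxes=100, payroll=300, emergency=800
Event 2 (deposit 200 to emergency): emergency: 800 + 200 = 1000. Balances: taxes=100, payroll=300, emergency=1000
Event 3 (withdraw 150 from taxes): taxes: 100 - 150 = -50. Balances: taxes=-50, payroll=300, emergency=1000
Event 4 (withdraw 50 from payroll): payroll: 300 - 50 = 250. Balances: taxes=-50, payroll=250, emergency=1000
Event 5 (withdraw 250 from taxes): taxes: -50 - 250 = -300. Balances: taxes=-300, payroll=250, emergency=1000
Event 6 (transfer 300 payroll -> taxes): payroll: 250 - 300 = -50, taxes: -300 + 300 = 0. Balances: taxes=0, payroll=-50, emergency=1000
Event 7 (transfer 100 payroll -> taxes): payroll: -50 - 100 = -150, taxes: 0 + 100 = 100. Balances: taxes=100, payroll=-150, emergency=1000
Event 8 (transfer 100 emergency -> taxes): emergency: 1000 - 100 = 900, taxes: 100 + 100 = 200. Balances: taxes=200, payroll=-150, emergency=900

Final balance of emergency: 900

Answer: 900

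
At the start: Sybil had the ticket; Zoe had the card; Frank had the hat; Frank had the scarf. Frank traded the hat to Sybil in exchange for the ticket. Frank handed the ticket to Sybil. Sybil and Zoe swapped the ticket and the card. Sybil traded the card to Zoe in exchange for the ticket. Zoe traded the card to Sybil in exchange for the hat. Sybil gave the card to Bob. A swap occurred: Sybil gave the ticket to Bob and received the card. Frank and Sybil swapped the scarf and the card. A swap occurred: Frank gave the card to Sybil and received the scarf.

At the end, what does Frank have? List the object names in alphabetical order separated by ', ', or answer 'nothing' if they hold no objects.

Tracking all object holders:
Start: ticket:Sybil, card:Zoe, hat:Frank, scarf:Frank
Event 1 (swap hat<->ticket: now hat:Sybil, ticket:Frank). State: ticket:Frank, card:Zoe, hat:Sybil, scarf:Frank
Event 2 (give ticket: Frank -> Sybil). State: ticket:Sybil, card:Zoe, hat:Sybil, scarf:Frank
Event 3 (swap ticket<->card: now ticket:Zoe, card:Sybil). State: ticket:Zoe, card:Sybil, hat:Sybil, scarf:Frank
Event 4 (swap card<->ticket: now card:Zoe, ticket:Sybil). State: ticket:Sybil, card:Zoe, hat:Sybil, scarf:Frank
Event 5 (swap card<->hat: now card:Sybil, hat:Zoe). State: ticket:Sybil, card:Sybil, hat:Zoe, scarf:Frank
Event 6 (give card: Sybil -> Bob). State: ticket:Sybil, card:Bob, hat:Zoe, scarf:Frank
Event 7 (swap ticket<->card: now ticket:Bob, card:Sybil). State: ticket:Bob, card:Sybil, hat:Zoe, scarf:Frank
Event 8 (swap scarf<->card: now scarf:Sybil, card:Frank). State: ticket:Bob, card:Frank, hat:Zoe, scarf:Sybil
Event 9 (swap card<->scarf: now card:Sybil, scarf:Frank). State: ticket:Bob, card:Sybil, hat:Zoe, scarf:Frank

Final state: ticket:Bob, card:Sybil, hat:Zoe, scarf:Frank
Frank holds: scarf.

Answer: scarf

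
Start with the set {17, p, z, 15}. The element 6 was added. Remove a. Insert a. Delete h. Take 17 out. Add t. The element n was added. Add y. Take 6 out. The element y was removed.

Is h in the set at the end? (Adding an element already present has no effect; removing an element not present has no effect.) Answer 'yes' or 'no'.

Tracking the set through each operation:
Start: {15, 17, p, z}
Event 1 (add 6): added. Set: {15, 17, 6, p, z}
Event 2 (remove a): not present, no change. Set: {15, 17, 6, p, z}
Event 3 (add a): added. Set: {15, 17, 6, a, p, z}
Event 4 (remove h): not present, no change. Set: {15, 17, 6, a, p, z}
Event 5 (remove 17): removed. Set: {15, 6, a, p, z}
Event 6 (add t): added. Set: {15, 6, a, p, t, z}
Event 7 (add n): added. Set: {15, 6, a, n, p, t, z}
Event 8 (add y): added. Set: {15, 6, a, n, p, t, y, z}
Event 9 (remove 6): removed. Set: {15, a, n, p, t, y, z}
Event 10 (remove y): removed. Set: {15, a, n, p, t, z}

Final set: {15, a, n, p, t, z} (size 6)
h is NOT in the final set.

Answer: no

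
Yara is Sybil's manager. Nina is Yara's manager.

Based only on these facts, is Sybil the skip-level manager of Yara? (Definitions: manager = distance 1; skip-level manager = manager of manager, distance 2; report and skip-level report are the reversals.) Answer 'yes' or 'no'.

Reconstructing the manager chain from the given facts:
  Nina -> Yara -> Sybil
(each arrow means 'manager of the next')
Positions in the chain (0 = top):
  position of Nina: 0
  position of Yara: 1
  position of Sybil: 2

Sybil is at position 2, Yara is at position 1; signed distance (j - i) = -1.
'skip-level manager' requires j - i = 2. Actual distance is -1, so the relation does NOT hold.

Answer: no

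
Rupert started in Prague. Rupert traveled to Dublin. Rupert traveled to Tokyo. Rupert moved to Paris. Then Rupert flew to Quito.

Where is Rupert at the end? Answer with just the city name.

Answer: Quito

Derivation:
Tracking Rupert's location:
Start: Rupert is in Prague.
After move 1: Prague -> Dublin. Rupert is in Dublin.
After move 2: Dublin -> Tokyo. Rupert is in Tokyo.
After move 3: Tokyo -> Paris. Rupert is in Paris.
After move 4: Paris -> Quito. Rupert is in Quito.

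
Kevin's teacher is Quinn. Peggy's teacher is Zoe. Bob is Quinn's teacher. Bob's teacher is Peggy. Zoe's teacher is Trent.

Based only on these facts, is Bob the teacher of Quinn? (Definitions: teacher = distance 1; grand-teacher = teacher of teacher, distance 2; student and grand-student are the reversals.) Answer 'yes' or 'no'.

Reconstructing the teacher chain from the given facts:
  Trent -> Zoe -> Peggy -> Bob -> Quinn -> Kevin
(each arrow means 'teacher of the next')
Positions in the chain (0 = top):
  position of Trent: 0
  position of Zoe: 1
  position of Peggy: 2
  position of Bob: 3
  position of Quinn: 4
  position of Kevin: 5

Bob is at position 3, Quinn is at position 4; signed distance (j - i) = 1.
'teacher' requires j - i = 1. Actual distance is 1, so the relation HOLDS.

Answer: yes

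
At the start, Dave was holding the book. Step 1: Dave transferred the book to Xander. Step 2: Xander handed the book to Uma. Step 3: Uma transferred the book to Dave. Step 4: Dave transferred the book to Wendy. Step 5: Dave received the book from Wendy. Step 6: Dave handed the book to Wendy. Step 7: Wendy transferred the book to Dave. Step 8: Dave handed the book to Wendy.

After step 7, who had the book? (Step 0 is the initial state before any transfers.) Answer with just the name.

Tracking the book holder through step 7:
After step 0 (start): Dave
After step 1: Xander
After step 2: Uma
After step 3: Dave
After step 4: Wendy
After step 5: Dave
After step 6: Wendy
After step 7: Dave

At step 7, the holder is Dave.

Answer: Dave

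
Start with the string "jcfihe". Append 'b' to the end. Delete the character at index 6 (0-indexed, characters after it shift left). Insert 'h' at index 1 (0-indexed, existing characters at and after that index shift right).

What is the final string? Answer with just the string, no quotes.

Answer: jhcfihe

Derivation:
Applying each edit step by step:
Start: "jcfihe"
Op 1 (append 'b'): "jcfihe" -> "jcfiheb"
Op 2 (delete idx 6 = 'b'): "jcfiheb" -> "jcfihe"
Op 3 (insert 'h' at idx 1): "jcfihe" -> "jhcfihe"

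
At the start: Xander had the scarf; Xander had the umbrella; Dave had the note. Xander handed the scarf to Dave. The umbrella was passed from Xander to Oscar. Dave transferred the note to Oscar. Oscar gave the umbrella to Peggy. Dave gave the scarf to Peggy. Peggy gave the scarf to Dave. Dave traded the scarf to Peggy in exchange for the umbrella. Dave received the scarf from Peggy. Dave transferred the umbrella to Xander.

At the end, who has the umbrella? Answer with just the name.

Tracking all object holders:
Start: scarf:Xander, umbrella:Xander, note:Dave
Event 1 (give scarf: Xander -> Dave). State: scarf:Dave, umbrella:Xander, note:Dave
Event 2 (give umbrella: Xander -> Oscar). State: scarf:Dave, umbrella:Oscar, note:Dave
Event 3 (give note: Dave -> Oscar). State: scarf:Dave, umbrella:Oscar, note:Oscar
Event 4 (give umbrella: Oscar -> Peggy). State: scarf:Dave, umbrella:Peggy, note:Oscar
Event 5 (give scarf: Dave -> Peggy). State: scarf:Peggy, umbrella:Peggy, note:Oscar
Event 6 (give scarf: Peggy -> Dave). State: scarf:Dave, umbrella:Peggy, note:Oscar
Event 7 (swap scarf<->umbrella: now scarf:Peggy, umbrella:Dave). State: scarf:Peggy, umbrella:Dave, note:Oscar
Event 8 (give scarf: Peggy -> Dave). State: scarf:Dave, umbrella:Dave, note:Oscar
Event 9 (give umbrella: Dave -> Xander). State: scarf:Dave, umbrella:Xander, note:Oscar

Final state: scarf:Dave, umbrella:Xander, note:Oscar
The umbrella is held by Xander.

Answer: Xander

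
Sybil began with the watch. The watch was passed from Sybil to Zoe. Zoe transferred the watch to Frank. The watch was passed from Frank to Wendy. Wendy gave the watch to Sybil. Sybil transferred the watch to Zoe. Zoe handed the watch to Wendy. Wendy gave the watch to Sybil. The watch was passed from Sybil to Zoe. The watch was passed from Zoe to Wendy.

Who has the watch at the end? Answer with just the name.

Answer: Wendy

Derivation:
Tracking the watch through each event:
Start: Sybil has the watch.
After event 1: Zoe has the watch.
After event 2: Frank has the watch.
After event 3: Wendy has the watch.
After event 4: Sybil has the watch.
After event 5: Zoe has the watch.
After event 6: Wendy has the watch.
After event 7: Sybil has the watch.
After event 8: Zoe has the watch.
After event 9: Wendy has the watch.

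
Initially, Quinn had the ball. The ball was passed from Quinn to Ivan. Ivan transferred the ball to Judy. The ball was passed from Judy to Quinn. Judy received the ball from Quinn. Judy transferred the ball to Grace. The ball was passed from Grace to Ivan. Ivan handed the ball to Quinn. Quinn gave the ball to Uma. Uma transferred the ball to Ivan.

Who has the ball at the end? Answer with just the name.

Tracking the ball through each event:
Start: Quinn has the ball.
After event 1: Ivan has the ball.
After event 2: Judy has the ball.
After event 3: Quinn has the ball.
After event 4: Judy has the ball.
After event 5: Grace has the ball.
After event 6: Ivan has the ball.
After event 7: Quinn has the ball.
After event 8: Uma has the ball.
After event 9: Ivan has the ball.

Answer: Ivan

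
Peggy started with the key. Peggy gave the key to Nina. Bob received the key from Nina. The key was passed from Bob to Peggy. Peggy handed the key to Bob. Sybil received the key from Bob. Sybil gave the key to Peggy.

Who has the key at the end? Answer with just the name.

Tracking the key through each event:
Start: Peggy has the key.
After event 1: Nina has the key.
After event 2: Bob has the key.
After event 3: Peggy has the key.
After event 4: Bob has the key.
After event 5: Sybil has the key.
After event 6: Peggy has the key.

Answer: Peggy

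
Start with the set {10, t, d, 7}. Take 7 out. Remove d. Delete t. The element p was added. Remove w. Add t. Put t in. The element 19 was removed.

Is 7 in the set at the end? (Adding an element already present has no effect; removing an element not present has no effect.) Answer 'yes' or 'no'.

Tracking the set through each operation:
Start: {10, 7, d, t}
Event 1 (remove 7): removed. Set: {10, d, t}
Event 2 (remove d): removed. Set: {10, t}
Event 3 (remove t): removed. Set: {10}
Event 4 (add p): added. Set: {10, p}
Event 5 (remove w): not present, no change. Set: {10, p}
Event 6 (add t): added. Set: {10, p, t}
Event 7 (add t): already present, no change. Set: {10, p, t}
Event 8 (remove 19): not present, no change. Set: {10, p, t}

Final set: {10, p, t} (size 3)
7 is NOT in the final set.

Answer: no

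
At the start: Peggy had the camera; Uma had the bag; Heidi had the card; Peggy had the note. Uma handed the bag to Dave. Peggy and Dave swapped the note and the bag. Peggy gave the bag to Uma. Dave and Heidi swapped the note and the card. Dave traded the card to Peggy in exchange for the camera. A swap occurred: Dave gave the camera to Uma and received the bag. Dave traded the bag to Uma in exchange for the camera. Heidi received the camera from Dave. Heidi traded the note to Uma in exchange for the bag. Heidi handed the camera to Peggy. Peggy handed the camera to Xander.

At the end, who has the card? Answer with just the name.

Answer: Peggy

Derivation:
Tracking all object holders:
Start: camera:Peggy, bag:Uma, card:Heidi, note:Peggy
Event 1 (give bag: Uma -> Dave). State: camera:Peggy, bag:Dave, card:Heidi, note:Peggy
Event 2 (swap note<->bag: now note:Dave, bag:Peggy). State: camera:Peggy, bag:Peggy, card:Heidi, note:Dave
Event 3 (give bag: Peggy -> Uma). State: camera:Peggy, bag:Uma, card:Heidi, note:Dave
Event 4 (swap note<->card: now note:Heidi, card:Dave). State: camera:Peggy, bag:Uma, card:Dave, note:Heidi
Event 5 (swap card<->camera: now card:Peggy, camera:Dave). State: camera:Dave, bag:Uma, card:Peggy, note:Heidi
Event 6 (swap camera<->bag: now camera:Uma, bag:Dave). State: camera:Uma, bag:Dave, card:Peggy, note:Heidi
Event 7 (swap bag<->camera: now bag:Uma, camera:Dave). State: camera:Dave, bag:Uma, card:Peggy, note:Heidi
Event 8 (give camera: Dave -> Heidi). State: camera:Heidi, bag:Uma, card:Peggy, note:Heidi
Event 9 (swap note<->bag: now note:Uma, bag:Heidi). State: camera:Heidi, bag:Heidi, card:Peggy, note:Uma
Event 10 (give camera: Heidi -> Peggy). State: camera:Peggy, bag:Heidi, card:Peggy, note:Uma
Event 11 (give camera: Peggy -> Xander). State: camera:Xander, bag:Heidi, card:Peggy, note:Uma

Final state: camera:Xander, bag:Heidi, card:Peggy, note:Uma
The card is held by Peggy.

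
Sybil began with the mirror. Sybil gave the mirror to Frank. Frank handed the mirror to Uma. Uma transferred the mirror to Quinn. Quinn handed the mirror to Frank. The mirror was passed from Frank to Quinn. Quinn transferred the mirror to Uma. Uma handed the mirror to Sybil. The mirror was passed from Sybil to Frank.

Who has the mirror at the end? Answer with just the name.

Tracking the mirror through each event:
Start: Sybil has the mirror.
After event 1: Frank has the mirror.
After event 2: Uma has the mirror.
After event 3: Quinn has the mirror.
After event 4: Frank has the mirror.
After event 5: Quinn has the mirror.
After event 6: Uma has the mirror.
After event 7: Sybil has the mirror.
After event 8: Frank has the mirror.

Answer: Frank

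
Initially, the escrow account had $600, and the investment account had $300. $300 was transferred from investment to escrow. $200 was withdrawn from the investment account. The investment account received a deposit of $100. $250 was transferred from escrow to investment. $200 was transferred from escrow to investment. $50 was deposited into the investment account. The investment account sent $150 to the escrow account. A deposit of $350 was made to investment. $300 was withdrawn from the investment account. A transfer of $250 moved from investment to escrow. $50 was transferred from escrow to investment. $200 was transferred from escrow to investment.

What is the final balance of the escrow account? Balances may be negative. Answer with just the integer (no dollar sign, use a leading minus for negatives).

Tracking account balances step by step:
Start: escrow=600, investment=300
Event 1 (transfer 300 investment -> escrow): investment: 300 - 300 = 0, escrow: 600 + 300 = 900. Balances: escrow=900, investment=0
Event 2 (withdraw 200 from investment): investment: 0 - 200 = -200. Balances: escrow=900, investment=-200
Event 3 (deposit 100 to investment): investment: -200 + 100 = -100. Balances: escrow=900, investment=-100
Event 4 (transfer 250 escrow -> investment): escrow: 900 - 250 = 650, investment: -100 + 250 = 150. Balances: escrow=650, investment=150
Event 5 (transfer 200 escrow -> investment): escrow: 650 - 200 = 450, investment: 150 + 200 = 350. Balances: escrow=450, investment=350
Event 6 (deposit 50 to investment): investment: 350 + 50 = 400. Balances: escrow=450, investment=400
Event 7 (transfer 150 investment -> escrow): investment: 400 - 150 = 250, escrow: 450 + 150 = 600. Balances: escrow=600, investment=250
Event 8 (deposit 350 to investment): investment: 250 + 350 = 600. Balances: escrow=600, investment=600
Event 9 (withdraw 300 from investment): investment: 600 - 300 = 300. Balances: escrow=600, investment=300
Event 10 (transfer 250 investment -> escrow): investment: 300 - 250 = 50, escrow: 600 + 250 = 850. Balances: escrow=850, investment=50
Event 11 (transfer 50 escrow -> investment): escrow: 850 - 50 = 800, investment: 50 + 50 = 100. Balances: escrow=800, investment=100
Event 12 (transfer 200 escrow -> investment): escrow: 800 - 200 = 600, investment: 100 + 200 = 300. Balances: escrow=600, investment=300

Final balance of escrow: 600

Answer: 600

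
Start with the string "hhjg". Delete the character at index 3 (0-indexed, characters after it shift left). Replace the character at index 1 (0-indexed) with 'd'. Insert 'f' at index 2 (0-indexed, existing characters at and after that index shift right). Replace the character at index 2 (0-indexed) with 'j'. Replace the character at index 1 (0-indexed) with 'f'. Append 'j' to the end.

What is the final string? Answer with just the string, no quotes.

Applying each edit step by step:
Start: "hhjg"
Op 1 (delete idx 3 = 'g'): "hhjg" -> "hhj"
Op 2 (replace idx 1: 'h' -> 'd'): "hhj" -> "hdj"
Op 3 (insert 'f' at idx 2): "hdj" -> "hdfj"
Op 4 (replace idx 2: 'f' -> 'j'): "hdfj" -> "hdjj"
Op 5 (replace idx 1: 'd' -> 'f'): "hdjj" -> "hfjj"
Op 6 (append 'j'): "hfjj" -> "hfjjj"

Answer: hfjjj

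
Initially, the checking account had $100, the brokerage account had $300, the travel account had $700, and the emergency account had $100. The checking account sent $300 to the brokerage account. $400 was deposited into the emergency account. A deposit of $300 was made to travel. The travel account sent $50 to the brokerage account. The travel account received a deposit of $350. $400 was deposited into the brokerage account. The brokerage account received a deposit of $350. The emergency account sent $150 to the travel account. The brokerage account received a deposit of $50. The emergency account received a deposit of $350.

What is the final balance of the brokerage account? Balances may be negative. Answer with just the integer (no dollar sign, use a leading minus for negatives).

Tracking account balances step by step:
Start: checking=100, brokerage=300, travel=700, emergency=100
Event 1 (transfer 300 checking -> brokerage): checking: 100 - 300 = -200, brokerage: 300 + 300 = 600. Balances: checking=-200, brokerage=600, travel=700, emergency=100
Event 2 (deposit 400 to emergency): emergency: 100 + 400 = 500. Balances: checking=-200, brokerage=600, travel=700, emergency=500
Event 3 (deposit 300 to travel): travel: 700 + 300 = 1000. Balances: checking=-200, brokerage=600, travel=1000, emergency=500
Event 4 (transfer 50 travel -> brokerage): travel: 1000 - 50 = 950, brokerage: 600 + 50 = 650. Balances: checking=-200, brokerage=650, travel=950, emergency=500
Event 5 (deposit 350 to travel): travel: 950 + 350 = 1300. Balances: checking=-200, brokerage=650, travel=1300, emergency=500
Event 6 (deposit 400 to brokerage): brokerage: 650 + 400 = 1050. Balances: checking=-200, brokerage=1050, travel=1300, emergency=500
Event 7 (deposit 350 to brokerage): brokerage: 1050 + 350 = 1400. Balances: checking=-200, brokerage=1400, travel=1300, emergency=500
Event 8 (transfer 150 emergency -> travel): emergency: 500 - 150 = 350, travel: 1300 + 150 = 1450. Balances: checking=-200, brokerage=1400, travel=1450, emergency=350
Event 9 (deposit 50 to brokerage): brokerage: 1400 + 50 = 1450. Balances: checking=-200, brokerage=1450, travel=1450, emergency=350
Event 10 (deposit 350 to emergency): emergency: 350 + 350 = 700. Balances: checking=-200, brokerage=1450, travel=1450, emergency=700

Final balance of brokerage: 1450

Answer: 1450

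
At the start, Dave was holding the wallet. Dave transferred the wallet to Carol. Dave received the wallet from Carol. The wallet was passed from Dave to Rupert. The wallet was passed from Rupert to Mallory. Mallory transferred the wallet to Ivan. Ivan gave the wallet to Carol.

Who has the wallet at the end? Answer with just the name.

Answer: Carol

Derivation:
Tracking the wallet through each event:
Start: Dave has the wallet.
After event 1: Carol has the wallet.
After event 2: Dave has the wallet.
After event 3: Rupert has the wallet.
After event 4: Mallory has the wallet.
After event 5: Ivan has the wallet.
After event 6: Carol has the wallet.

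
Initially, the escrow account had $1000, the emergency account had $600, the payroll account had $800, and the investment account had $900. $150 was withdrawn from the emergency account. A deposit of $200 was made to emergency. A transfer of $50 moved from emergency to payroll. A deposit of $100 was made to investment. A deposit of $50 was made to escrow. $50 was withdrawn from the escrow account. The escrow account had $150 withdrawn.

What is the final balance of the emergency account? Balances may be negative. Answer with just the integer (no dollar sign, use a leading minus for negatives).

Answer: 600

Derivation:
Tracking account balances step by step:
Start: escrow=1000, emergency=600, payroll=800, investment=900
Event 1 (withdraw 150 from emergency): emergency: 600 - 150 = 450. Balances: escrow=1000, emergency=450, payroll=800, investment=900
Event 2 (deposit 200 to emergency): emergency: 450 + 200 = 650. Balances: escrow=1000, emergency=650, payroll=800, investment=900
Event 3 (transfer 50 emergency -> payroll): emergency: 650 - 50 = 600, payroll: 800 + 50 = 850. Balances: escrow=1000, emergency=600, payroll=850, investment=900
Event 4 (deposit 100 to investment): investment: 900 + 100 = 1000. Balances: escrow=1000, emergency=600, payroll=850, investment=1000
Event 5 (deposit 50 to escrow): escrow: 1000 + 50 = 1050. Balances: escrow=1050, emergency=600, payroll=850, investment=1000
Event 6 (withdraw 50 from escrow): escrow: 1050 - 50 = 1000. Balances: escrow=1000, emergency=600, payroll=850, investment=1000
Event 7 (withdraw 150 from escrow): escrow: 1000 - 150 = 850. Balances: escrow=850, emergency=600, payroll=850, investment=1000

Final balance of emergency: 600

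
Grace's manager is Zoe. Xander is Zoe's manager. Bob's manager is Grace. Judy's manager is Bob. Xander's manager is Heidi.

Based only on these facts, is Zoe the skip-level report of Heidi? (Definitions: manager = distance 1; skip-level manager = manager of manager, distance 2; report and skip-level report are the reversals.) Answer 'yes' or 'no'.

Reconstructing the manager chain from the given facts:
  Heidi -> Xander -> Zoe -> Grace -> Bob -> Judy
(each arrow means 'manager of the next')
Positions in the chain (0 = top):
  position of Heidi: 0
  position of Xander: 1
  position of Zoe: 2
  position of Grace: 3
  position of Bob: 4
  position of Judy: 5

Zoe is at position 2, Heidi is at position 0; signed distance (j - i) = -2.
'skip-level report' requires j - i = -2. Actual distance is -2, so the relation HOLDS.

Answer: yes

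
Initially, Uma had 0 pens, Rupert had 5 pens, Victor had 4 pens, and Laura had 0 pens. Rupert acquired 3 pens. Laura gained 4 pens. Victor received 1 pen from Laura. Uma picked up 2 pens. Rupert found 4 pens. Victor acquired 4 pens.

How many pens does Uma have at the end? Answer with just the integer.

Tracking counts step by step:
Start: Uma=0, Rupert=5, Victor=4, Laura=0
Event 1 (Rupert +3): Rupert: 5 -> 8. State: Uma=0, Rupert=8, Victor=4, Laura=0
Event 2 (Laura +4): Laura: 0 -> 4. State: Uma=0, Rupert=8, Victor=4, Laura=4
Event 3 (Laura -> Victor, 1): Laura: 4 -> 3, Victor: 4 -> 5. State: Uma=0, Rupert=8, Victor=5, Laura=3
Event 4 (Uma +2): Uma: 0 -> 2. State: Uma=2, Rupert=8, Victor=5, Laura=3
Event 5 (Rupert +4): Rupert: 8 -> 12. State: Uma=2, Rupert=12, Victor=5, Laura=3
Event 6 (Victor +4): Victor: 5 -> 9. State: Uma=2, Rupert=12, Victor=9, Laura=3

Uma's final count: 2

Answer: 2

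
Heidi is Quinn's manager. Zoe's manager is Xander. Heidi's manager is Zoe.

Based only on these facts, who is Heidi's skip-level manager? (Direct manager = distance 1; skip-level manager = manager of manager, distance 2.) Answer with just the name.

Answer: Xander

Derivation:
Reconstructing the manager chain from the given facts:
  Xander -> Zoe -> Heidi -> Quinn
(each arrow means 'manager of the next')
Positions in the chain (0 = top):
  position of Xander: 0
  position of Zoe: 1
  position of Heidi: 2
  position of Quinn: 3

Heidi is at position 2; the skip-level manager is 2 steps up the chain, i.e. position 0: Xander.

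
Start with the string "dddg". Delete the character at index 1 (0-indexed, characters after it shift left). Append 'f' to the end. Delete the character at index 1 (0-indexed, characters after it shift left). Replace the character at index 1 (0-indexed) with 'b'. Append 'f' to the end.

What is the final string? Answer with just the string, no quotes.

Applying each edit step by step:
Start: "dddg"
Op 1 (delete idx 1 = 'd'): "dddg" -> "ddg"
Op 2 (append 'f'): "ddg" -> "ddgf"
Op 3 (delete idx 1 = 'd'): "ddgf" -> "dgf"
Op 4 (replace idx 1: 'g' -> 'b'): "dgf" -> "dbf"
Op 5 (append 'f'): "dbf" -> "dbff"

Answer: dbff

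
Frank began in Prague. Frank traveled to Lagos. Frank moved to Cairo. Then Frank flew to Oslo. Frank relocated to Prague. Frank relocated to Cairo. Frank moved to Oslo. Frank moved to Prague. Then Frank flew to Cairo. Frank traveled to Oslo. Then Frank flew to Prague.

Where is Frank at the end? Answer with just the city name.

Answer: Prague

Derivation:
Tracking Frank's location:
Start: Frank is in Prague.
After move 1: Prague -> Lagos. Frank is in Lagos.
After move 2: Lagos -> Cairo. Frank is in Cairo.
After move 3: Cairo -> Oslo. Frank is in Oslo.
After move 4: Oslo -> Prague. Frank is in Prague.
After move 5: Prague -> Cairo. Frank is in Cairo.
After move 6: Cairo -> Oslo. Frank is in Oslo.
After move 7: Oslo -> Prague. Frank is in Prague.
After move 8: Prague -> Cairo. Frank is in Cairo.
After move 9: Cairo -> Oslo. Frank is in Oslo.
After move 10: Oslo -> Prague. Frank is in Prague.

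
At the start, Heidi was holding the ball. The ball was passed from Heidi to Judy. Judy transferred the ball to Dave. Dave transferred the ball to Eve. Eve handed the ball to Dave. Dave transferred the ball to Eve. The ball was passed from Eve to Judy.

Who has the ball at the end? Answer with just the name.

Tracking the ball through each event:
Start: Heidi has the ball.
After event 1: Judy has the ball.
After event 2: Dave has the ball.
After event 3: Eve has the ball.
After event 4: Dave has the ball.
After event 5: Eve has the ball.
After event 6: Judy has the ball.

Answer: Judy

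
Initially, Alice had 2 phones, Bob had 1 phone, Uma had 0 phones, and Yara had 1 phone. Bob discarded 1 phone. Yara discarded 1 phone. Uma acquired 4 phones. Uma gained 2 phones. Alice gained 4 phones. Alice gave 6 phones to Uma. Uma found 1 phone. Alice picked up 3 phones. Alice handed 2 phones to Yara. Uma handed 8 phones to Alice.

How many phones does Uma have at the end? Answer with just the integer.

Tracking counts step by step:
Start: Alice=2, Bob=1, Uma=0, Yara=1
Event 1 (Bob -1): Bob: 1 -> 0. State: Alice=2, Bob=0, Uma=0, Yara=1
Event 2 (Yara -1): Yara: 1 -> 0. State: Alice=2, Bob=0, Uma=0, Yara=0
Event 3 (Uma +4): Uma: 0 -> 4. State: Alice=2, Bob=0, Uma=4, Yara=0
Event 4 (Uma +2): Uma: 4 -> 6. State: Alice=2, Bob=0, Uma=6, Yara=0
Event 5 (Alice +4): Alice: 2 -> 6. State: Alice=6, Bob=0, Uma=6, Yara=0
Event 6 (Alice -> Uma, 6): Alice: 6 -> 0, Uma: 6 -> 12. State: Alice=0, Bob=0, Uma=12, Yara=0
Event 7 (Uma +1): Uma: 12 -> 13. State: Alice=0, Bob=0, Uma=13, Yara=0
Event 8 (Alice +3): Alice: 0 -> 3. State: Alice=3, Bob=0, Uma=13, Yara=0
Event 9 (Alice -> Yara, 2): Alice: 3 -> 1, Yara: 0 -> 2. State: Alice=1, Bob=0, Uma=13, Yara=2
Event 10 (Uma -> Alice, 8): Uma: 13 -> 5, Alice: 1 -> 9. State: Alice=9, Bob=0, Uma=5, Yara=2

Uma's final count: 5

Answer: 5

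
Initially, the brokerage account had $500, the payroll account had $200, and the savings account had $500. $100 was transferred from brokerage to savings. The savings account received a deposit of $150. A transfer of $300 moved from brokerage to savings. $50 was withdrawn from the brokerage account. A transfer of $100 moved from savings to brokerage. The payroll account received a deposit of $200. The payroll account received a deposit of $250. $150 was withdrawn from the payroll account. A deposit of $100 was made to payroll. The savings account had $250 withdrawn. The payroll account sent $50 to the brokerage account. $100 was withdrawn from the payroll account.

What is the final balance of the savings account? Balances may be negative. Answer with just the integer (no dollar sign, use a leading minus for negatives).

Answer: 700

Derivation:
Tracking account balances step by step:
Start: brokerage=500, payroll=200, savings=500
Event 1 (transfer 100 brokerage -> savings): brokerage: 500 - 100 = 400, savings: 500 + 100 = 600. Balances: brokerage=400, payroll=200, savings=600
Event 2 (deposit 150 to savings): savings: 600 + 150 = 750. Balances: brokerage=400, payroll=200, savings=750
Event 3 (transfer 300 brokerage -> savings): brokerage: 400 - 300 = 100, savings: 750 + 300 = 1050. Balances: brokerage=100, payroll=200, savings=1050
Event 4 (withdraw 50 from brokerage): brokerage: 100 - 50 = 50. Balances: brokerage=50, payroll=200, savings=1050
Event 5 (transfer 100 savings -> brokerage): savings: 1050 - 100 = 950, brokerage: 50 + 100 = 150. Balances: brokerage=150, payroll=200, savings=950
Event 6 (deposit 200 to payroll): payroll: 200 + 200 = 400. Balances: brokerage=150, payroll=400, savings=950
Event 7 (deposit 250 to payroll): payroll: 400 + 250 = 650. Balances: brokerage=150, payroll=650, savings=950
Event 8 (withdraw 150 from payroll): payroll: 650 - 150 = 500. Balances: brokerage=150, payroll=500, savings=950
Event 9 (deposit 100 to payroll): payroll: 500 + 100 = 600. Balances: brokerage=150, payroll=600, savings=950
Event 10 (withdraw 250 from savings): savings: 950 - 250 = 700. Balances: brokerage=150, payroll=600, savings=700
Event 11 (transfer 50 payroll -> brokerage): payroll: 600 - 50 = 550, brokerage: 150 + 50 = 200. Balances: brokerage=200, payroll=550, savings=700
Event 12 (withdraw 100 from payroll): payroll: 550 - 100 = 450. Balances: brokerage=200, payroll=450, savings=700

Final balance of savings: 700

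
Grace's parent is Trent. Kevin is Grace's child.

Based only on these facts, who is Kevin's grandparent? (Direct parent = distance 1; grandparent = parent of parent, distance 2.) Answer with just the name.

Answer: Trent

Derivation:
Reconstructing the parent chain from the given facts:
  Trent -> Grace -> Kevin
(each arrow means 'parent of the next')
Positions in the chain (0 = top):
  position of Trent: 0
  position of Grace: 1
  position of Kevin: 2

Kevin is at position 2; the grandparent is 2 steps up the chain, i.e. position 0: Trent.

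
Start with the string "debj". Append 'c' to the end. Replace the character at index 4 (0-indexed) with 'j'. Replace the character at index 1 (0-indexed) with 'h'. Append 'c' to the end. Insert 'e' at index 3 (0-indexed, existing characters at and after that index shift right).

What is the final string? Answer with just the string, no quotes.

Answer: dhbejjc

Derivation:
Applying each edit step by step:
Start: "debj"
Op 1 (append 'c'): "debj" -> "debjc"
Op 2 (replace idx 4: 'c' -> 'j'): "debjc" -> "debjj"
Op 3 (replace idx 1: 'e' -> 'h'): "debjj" -> "dhbjj"
Op 4 (append 'c'): "dhbjj" -> "dhbjjc"
Op 5 (insert 'e' at idx 3): "dhbjjc" -> "dhbejjc"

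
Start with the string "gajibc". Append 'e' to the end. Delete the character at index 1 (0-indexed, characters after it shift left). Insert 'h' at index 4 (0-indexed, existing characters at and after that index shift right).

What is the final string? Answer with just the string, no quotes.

Applying each edit step by step:
Start: "gajibc"
Op 1 (append 'e'): "gajibc" -> "gajibce"
Op 2 (delete idx 1 = 'a'): "gajibce" -> "gjibce"
Op 3 (insert 'h' at idx 4): "gjibce" -> "gjibhce"

Answer: gjibhce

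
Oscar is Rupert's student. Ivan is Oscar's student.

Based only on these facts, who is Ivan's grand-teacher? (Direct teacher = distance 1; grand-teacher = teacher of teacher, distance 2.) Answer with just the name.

Reconstructing the teacher chain from the given facts:
  Rupert -> Oscar -> Ivan
(each arrow means 'teacher of the next')
Positions in the chain (0 = top):
  position of Rupert: 0
  position of Oscar: 1
  position of Ivan: 2

Ivan is at position 2; the grand-teacher is 2 steps up the chain, i.e. position 0: Rupert.

Answer: Rupert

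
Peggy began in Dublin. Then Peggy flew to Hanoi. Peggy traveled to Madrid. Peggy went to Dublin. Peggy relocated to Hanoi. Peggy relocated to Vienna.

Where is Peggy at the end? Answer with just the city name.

Answer: Vienna

Derivation:
Tracking Peggy's location:
Start: Peggy is in Dublin.
After move 1: Dublin -> Hanoi. Peggy is in Hanoi.
After move 2: Hanoi -> Madrid. Peggy is in Madrid.
After move 3: Madrid -> Dublin. Peggy is in Dublin.
After move 4: Dublin -> Hanoi. Peggy is in Hanoi.
After move 5: Hanoi -> Vienna. Peggy is in Vienna.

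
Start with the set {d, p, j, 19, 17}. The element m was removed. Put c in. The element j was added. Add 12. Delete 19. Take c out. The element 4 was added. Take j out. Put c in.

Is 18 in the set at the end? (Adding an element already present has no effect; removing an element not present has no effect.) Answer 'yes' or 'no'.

Answer: no

Derivation:
Tracking the set through each operation:
Start: {17, 19, d, j, p}
Event 1 (remove m): not present, no change. Set: {17, 19, d, j, p}
Event 2 (add c): added. Set: {17, 19, c, d, j, p}
Event 3 (add j): already present, no change. Set: {17, 19, c, d, j, p}
Event 4 (add 12): added. Set: {12, 17, 19, c, d, j, p}
Event 5 (remove 19): removed. Set: {12, 17, c, d, j, p}
Event 6 (remove c): removed. Set: {12, 17, d, j, p}
Event 7 (add 4): added. Set: {12, 17, 4, d, j, p}
Event 8 (remove j): removed. Set: {12, 17, 4, d, p}
Event 9 (add c): added. Set: {12, 17, 4, c, d, p}

Final set: {12, 17, 4, c, d, p} (size 6)
18 is NOT in the final set.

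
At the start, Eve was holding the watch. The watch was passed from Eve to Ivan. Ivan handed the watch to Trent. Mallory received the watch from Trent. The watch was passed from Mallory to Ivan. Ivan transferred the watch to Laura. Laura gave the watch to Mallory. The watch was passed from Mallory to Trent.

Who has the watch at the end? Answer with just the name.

Answer: Trent

Derivation:
Tracking the watch through each event:
Start: Eve has the watch.
After event 1: Ivan has the watch.
After event 2: Trent has the watch.
After event 3: Mallory has the watch.
After event 4: Ivan has the watch.
After event 5: Laura has the watch.
After event 6: Mallory has the watch.
After event 7: Trent has the watch.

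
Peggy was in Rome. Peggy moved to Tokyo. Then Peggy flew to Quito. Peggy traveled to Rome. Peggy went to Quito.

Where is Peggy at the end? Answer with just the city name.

Answer: Quito

Derivation:
Tracking Peggy's location:
Start: Peggy is in Rome.
After move 1: Rome -> Tokyo. Peggy is in Tokyo.
After move 2: Tokyo -> Quito. Peggy is in Quito.
After move 3: Quito -> Rome. Peggy is in Rome.
After move 4: Rome -> Quito. Peggy is in Quito.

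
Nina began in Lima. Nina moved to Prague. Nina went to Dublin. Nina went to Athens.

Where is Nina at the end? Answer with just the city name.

Tracking Nina's location:
Start: Nina is in Lima.
After move 1: Lima -> Prague. Nina is in Prague.
After move 2: Prague -> Dublin. Nina is in Dublin.
After move 3: Dublin -> Athens. Nina is in Athens.

Answer: Athens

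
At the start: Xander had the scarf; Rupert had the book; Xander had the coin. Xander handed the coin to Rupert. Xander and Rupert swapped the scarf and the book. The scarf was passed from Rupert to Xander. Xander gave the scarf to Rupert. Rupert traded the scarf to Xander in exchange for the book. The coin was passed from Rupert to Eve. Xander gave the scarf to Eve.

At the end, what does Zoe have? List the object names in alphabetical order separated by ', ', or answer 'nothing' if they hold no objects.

Answer: nothing

Derivation:
Tracking all object holders:
Start: scarf:Xander, book:Rupert, coin:Xander
Event 1 (give coin: Xander -> Rupert). State: scarf:Xander, book:Rupert, coin:Rupert
Event 2 (swap scarf<->book: now scarf:Rupert, book:Xander). State: scarf:Rupert, book:Xander, coin:Rupert
Event 3 (give scarf: Rupert -> Xander). State: scarf:Xander, book:Xander, coin:Rupert
Event 4 (give scarf: Xander -> Rupert). State: scarf:Rupert, book:Xander, coin:Rupert
Event 5 (swap scarf<->book: now scarf:Xander, book:Rupert). State: scarf:Xander, book:Rupert, coin:Rupert
Event 6 (give coin: Rupert -> Eve). State: scarf:Xander, book:Rupert, coin:Eve
Event 7 (give scarf: Xander -> Eve). State: scarf:Eve, book:Rupert, coin:Eve

Final state: scarf:Eve, book:Rupert, coin:Eve
Zoe holds: (nothing).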